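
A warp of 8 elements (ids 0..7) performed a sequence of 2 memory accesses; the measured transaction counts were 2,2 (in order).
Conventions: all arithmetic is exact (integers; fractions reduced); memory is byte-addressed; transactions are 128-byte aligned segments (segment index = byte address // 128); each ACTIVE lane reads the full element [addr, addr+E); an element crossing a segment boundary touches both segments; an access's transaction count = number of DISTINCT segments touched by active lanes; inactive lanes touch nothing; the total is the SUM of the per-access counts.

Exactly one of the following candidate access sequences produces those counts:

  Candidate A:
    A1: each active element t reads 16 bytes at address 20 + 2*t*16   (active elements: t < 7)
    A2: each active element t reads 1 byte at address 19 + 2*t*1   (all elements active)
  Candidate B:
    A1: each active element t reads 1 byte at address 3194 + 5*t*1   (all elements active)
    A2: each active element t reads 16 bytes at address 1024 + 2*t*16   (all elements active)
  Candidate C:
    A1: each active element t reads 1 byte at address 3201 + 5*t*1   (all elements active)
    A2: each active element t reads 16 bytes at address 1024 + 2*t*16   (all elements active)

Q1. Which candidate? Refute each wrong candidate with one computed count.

A: A2 gives 1 transaction, not 2
C: A1 gives 1 transaction, not 2
B: all counts match (2,2)

Answer: B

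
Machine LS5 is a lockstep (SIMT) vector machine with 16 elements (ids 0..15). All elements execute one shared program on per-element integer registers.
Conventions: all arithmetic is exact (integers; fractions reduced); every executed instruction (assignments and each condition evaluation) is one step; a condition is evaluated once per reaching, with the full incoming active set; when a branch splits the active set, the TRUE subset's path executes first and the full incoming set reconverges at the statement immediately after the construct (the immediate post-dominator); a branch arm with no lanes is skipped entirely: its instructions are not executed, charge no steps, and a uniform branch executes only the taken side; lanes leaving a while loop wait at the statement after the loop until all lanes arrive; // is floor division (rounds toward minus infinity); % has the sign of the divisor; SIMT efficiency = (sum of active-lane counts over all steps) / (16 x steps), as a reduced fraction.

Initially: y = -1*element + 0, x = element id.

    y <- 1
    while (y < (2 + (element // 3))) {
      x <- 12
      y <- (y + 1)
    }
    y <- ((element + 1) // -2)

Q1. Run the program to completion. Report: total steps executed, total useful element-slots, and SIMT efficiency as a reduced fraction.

Answer: 21 steps, 201 useful, 67/112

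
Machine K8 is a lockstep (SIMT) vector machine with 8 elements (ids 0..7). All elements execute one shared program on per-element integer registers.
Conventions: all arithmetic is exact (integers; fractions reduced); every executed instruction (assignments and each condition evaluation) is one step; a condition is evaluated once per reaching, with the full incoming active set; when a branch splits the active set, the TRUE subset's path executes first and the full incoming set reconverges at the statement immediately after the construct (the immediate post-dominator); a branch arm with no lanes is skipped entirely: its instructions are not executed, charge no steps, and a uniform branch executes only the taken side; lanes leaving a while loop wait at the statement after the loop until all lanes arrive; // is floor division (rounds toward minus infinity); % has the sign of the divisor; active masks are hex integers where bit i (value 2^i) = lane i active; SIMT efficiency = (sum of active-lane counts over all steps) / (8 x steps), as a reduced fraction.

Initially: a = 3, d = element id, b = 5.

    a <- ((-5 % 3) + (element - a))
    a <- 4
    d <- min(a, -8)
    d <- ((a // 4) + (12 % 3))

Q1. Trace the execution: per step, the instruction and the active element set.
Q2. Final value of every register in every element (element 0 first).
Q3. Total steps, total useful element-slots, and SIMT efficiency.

step 0: a <- ((-5 % 3) + (element - a)) 0xff
step 1: a <- 4                       0xff
step 2: d <- min(a, -8)              0xff
step 3: d <- ((a // 4) + (12 % 3))   0xff

Answer: 4 steps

a: 4,4,4,4,4,4,4,4
d: 1,1,1,1,1,1,1,1
b: 5,5,5,5,5,5,5,5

steps = 4; useful = 32; efficiency = 32/32 = 1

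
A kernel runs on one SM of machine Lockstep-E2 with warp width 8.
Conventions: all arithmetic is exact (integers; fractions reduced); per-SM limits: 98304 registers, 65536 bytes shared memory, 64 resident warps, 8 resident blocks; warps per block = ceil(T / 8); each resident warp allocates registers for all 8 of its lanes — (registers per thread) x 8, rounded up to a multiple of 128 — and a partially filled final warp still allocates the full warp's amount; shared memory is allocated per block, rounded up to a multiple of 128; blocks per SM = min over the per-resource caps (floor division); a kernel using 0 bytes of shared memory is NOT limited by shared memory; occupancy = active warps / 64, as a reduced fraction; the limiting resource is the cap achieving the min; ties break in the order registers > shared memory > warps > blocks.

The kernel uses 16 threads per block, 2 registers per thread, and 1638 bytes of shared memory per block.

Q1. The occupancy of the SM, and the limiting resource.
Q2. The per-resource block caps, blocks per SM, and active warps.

Answer: occupancy 1/4, limited by blocks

registers: 384 blocks
shared memory: 39 blocks
warps: 32 blocks
blocks: 8 blocks

Answer: 8 blocks, 16 active warps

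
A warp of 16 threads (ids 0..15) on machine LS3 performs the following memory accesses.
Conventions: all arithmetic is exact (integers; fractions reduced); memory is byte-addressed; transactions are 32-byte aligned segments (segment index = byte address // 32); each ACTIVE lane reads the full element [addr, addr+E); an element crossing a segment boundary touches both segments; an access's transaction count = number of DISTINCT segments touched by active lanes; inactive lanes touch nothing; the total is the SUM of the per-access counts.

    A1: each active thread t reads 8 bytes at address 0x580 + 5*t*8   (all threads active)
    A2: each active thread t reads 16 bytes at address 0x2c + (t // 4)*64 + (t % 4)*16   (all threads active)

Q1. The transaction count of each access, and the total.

A1: 16 transactions
A2: 9 transactions

Answer: 16,9; total 25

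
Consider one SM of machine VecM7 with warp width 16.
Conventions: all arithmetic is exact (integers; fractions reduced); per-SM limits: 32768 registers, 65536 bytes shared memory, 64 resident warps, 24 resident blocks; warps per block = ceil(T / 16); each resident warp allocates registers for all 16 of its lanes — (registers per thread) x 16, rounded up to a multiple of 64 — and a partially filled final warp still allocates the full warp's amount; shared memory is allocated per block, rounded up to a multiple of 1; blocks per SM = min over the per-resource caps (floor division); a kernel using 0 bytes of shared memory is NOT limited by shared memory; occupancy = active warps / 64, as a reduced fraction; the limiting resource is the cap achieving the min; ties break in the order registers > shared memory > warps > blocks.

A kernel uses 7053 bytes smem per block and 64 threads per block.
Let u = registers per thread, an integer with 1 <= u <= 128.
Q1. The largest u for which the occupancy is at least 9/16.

Answer: u = 56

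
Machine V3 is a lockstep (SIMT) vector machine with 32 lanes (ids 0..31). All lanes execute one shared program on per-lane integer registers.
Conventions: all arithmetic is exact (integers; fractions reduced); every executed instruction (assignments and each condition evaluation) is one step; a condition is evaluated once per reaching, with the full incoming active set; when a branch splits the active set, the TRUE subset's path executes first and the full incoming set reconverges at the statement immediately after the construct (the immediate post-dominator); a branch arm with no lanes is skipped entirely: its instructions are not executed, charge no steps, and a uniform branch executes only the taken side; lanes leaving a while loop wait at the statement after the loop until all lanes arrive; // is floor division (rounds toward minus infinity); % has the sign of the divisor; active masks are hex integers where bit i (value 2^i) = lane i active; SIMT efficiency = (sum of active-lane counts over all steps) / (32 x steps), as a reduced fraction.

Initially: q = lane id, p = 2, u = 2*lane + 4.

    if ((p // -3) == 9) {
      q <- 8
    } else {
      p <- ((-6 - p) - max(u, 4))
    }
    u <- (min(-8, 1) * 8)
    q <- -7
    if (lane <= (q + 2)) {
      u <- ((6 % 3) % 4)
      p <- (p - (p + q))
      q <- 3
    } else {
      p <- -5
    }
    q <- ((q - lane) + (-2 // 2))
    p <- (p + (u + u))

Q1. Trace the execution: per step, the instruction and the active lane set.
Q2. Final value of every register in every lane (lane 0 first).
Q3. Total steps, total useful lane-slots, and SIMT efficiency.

step 0: eval ((p // -3) == 9)        0xffffffff
step 1: p <- ((-6 - p) - max(u, 4))  0xffffffff
step 2: u <- (min(-8, 1) * 8)        0xffffffff
step 3: q <- -7                      0xffffffff
step 4: eval (lane <= (q + 2))       0xffffffff
step 5: p <- -5                      0xffffffff
step 6: q <- ((q - lane) + (-2 // 2)) 0xffffffff
step 7: p <- (p + (u + u))           0xffffffff

Answer: 8 steps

q: -8,-9,-10,-11,-12,-13,-14,-15,-16,-17,-18,-19,-20,-21,-22,-23,-24,-25,-26,-27,-28,-29,-30,-31,-32,-33,-34,-35,-36,-37,-38,-39
p: -133,-133,-133,-133,-133,-133,-133,-133,-133,-133,-133,-133,-133,-133,-133,-133,-133,-133,-133,-133,-133,-133,-133,-133,-133,-133,-133,-133,-133,-133,-133,-133
u: -64,-64,-64,-64,-64,-64,-64,-64,-64,-64,-64,-64,-64,-64,-64,-64,-64,-64,-64,-64,-64,-64,-64,-64,-64,-64,-64,-64,-64,-64,-64,-64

steps = 8; useful = 256; efficiency = 256/256 = 1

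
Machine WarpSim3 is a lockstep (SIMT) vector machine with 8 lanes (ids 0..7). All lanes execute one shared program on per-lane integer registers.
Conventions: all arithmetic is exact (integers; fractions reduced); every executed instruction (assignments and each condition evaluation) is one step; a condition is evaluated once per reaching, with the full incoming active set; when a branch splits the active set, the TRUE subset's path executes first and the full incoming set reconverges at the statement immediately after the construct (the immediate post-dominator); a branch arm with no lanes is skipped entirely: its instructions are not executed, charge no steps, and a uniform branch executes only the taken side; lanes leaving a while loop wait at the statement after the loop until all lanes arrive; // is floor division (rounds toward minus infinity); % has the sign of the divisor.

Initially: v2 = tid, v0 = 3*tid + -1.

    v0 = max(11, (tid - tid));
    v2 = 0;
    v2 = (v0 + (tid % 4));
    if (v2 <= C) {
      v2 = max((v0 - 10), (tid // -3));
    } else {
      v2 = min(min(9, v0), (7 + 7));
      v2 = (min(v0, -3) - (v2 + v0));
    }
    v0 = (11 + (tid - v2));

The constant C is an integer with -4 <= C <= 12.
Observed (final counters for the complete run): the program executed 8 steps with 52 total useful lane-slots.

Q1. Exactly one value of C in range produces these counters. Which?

Answer: C = 12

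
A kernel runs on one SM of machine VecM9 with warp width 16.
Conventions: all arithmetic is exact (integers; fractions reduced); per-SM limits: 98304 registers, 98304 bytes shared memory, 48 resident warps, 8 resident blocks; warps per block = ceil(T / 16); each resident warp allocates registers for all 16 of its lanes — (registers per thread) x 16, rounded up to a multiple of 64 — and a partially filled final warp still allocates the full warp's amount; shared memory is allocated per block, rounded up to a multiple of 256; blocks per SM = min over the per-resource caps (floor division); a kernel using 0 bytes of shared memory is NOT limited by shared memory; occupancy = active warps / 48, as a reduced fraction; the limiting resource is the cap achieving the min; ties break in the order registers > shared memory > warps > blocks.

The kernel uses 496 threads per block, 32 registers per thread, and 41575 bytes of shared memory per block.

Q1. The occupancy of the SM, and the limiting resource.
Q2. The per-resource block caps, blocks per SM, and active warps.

Answer: occupancy 31/48, limited by warps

registers: 6 blocks
shared memory: 2 blocks
warps: 1 block
blocks: 8 blocks

Answer: 1 block, 31 active warps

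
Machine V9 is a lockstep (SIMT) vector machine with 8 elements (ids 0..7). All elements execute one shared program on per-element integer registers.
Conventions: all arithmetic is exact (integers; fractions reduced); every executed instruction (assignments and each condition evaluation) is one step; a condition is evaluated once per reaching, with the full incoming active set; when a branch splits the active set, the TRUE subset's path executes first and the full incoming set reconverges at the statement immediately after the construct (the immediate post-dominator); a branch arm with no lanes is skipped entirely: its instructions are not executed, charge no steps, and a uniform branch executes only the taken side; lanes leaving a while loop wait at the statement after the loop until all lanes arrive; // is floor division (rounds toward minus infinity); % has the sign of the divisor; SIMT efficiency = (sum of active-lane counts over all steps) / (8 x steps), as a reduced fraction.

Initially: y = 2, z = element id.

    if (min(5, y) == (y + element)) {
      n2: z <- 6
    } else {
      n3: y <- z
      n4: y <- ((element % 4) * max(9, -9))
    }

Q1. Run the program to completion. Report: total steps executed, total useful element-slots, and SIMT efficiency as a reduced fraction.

Answer: 4 steps, 23 useful, 23/32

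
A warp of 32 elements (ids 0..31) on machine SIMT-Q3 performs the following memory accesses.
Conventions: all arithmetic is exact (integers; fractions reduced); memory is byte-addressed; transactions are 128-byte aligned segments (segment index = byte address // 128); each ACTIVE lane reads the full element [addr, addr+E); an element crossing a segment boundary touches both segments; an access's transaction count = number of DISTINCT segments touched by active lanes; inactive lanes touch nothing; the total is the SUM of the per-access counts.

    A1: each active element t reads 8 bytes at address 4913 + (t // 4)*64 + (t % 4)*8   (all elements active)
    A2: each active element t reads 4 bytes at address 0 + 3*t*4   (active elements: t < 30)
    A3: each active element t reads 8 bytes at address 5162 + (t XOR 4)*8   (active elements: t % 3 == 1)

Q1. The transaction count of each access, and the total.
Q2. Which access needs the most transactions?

A1: 5 transactions
A2: 3 transactions
A3: 3 transactions

Answer: 5,3,3; total 11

Answer: A1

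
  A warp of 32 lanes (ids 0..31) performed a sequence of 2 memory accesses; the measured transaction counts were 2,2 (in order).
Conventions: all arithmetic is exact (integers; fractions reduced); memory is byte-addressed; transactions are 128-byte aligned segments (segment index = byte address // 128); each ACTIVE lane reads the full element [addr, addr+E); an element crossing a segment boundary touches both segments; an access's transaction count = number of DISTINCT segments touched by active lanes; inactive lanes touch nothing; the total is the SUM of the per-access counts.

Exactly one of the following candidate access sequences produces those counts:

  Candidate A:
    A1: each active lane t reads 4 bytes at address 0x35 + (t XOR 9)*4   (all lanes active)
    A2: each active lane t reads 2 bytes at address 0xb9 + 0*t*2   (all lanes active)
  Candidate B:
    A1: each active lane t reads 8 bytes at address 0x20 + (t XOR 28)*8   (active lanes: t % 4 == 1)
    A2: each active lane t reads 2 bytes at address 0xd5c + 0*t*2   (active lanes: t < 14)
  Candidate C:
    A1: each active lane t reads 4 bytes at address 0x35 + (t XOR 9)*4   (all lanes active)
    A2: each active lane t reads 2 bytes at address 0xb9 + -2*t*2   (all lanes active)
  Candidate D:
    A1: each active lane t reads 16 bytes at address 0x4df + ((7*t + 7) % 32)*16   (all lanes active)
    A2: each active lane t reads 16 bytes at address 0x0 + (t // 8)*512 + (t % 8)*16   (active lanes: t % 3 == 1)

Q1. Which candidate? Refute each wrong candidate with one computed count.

A: A2 gives 1 transaction, not 2
B: A1 gives 3 transactions, not 2
D: A1 gives 5 transactions, not 2
C: all counts match (2,2)

Answer: C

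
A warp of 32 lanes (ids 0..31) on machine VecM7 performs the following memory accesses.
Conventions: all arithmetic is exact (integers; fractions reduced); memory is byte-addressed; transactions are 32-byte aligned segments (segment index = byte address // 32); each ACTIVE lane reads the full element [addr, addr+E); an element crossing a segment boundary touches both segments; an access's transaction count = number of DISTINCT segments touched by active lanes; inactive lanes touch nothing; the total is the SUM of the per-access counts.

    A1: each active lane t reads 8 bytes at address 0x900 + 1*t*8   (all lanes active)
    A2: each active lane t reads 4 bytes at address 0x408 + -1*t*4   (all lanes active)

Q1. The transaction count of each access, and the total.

A1: 8 transactions
A2: 5 transactions

Answer: 8,5; total 13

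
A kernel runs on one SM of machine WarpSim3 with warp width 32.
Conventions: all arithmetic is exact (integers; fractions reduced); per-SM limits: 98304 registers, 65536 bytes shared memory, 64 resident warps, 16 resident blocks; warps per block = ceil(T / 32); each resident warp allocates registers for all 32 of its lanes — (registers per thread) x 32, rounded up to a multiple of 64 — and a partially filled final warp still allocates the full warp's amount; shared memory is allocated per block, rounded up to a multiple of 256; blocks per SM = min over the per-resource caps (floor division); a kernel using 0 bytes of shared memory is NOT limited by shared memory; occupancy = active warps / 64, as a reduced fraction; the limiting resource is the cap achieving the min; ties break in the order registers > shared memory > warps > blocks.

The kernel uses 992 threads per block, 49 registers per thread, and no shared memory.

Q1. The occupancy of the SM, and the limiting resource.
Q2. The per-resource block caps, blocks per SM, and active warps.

Answer: occupancy 31/64, limited by registers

registers: 1 block
shared memory: no limit (kernel uses none)
warps: 2 blocks
blocks: 16 blocks

Answer: 1 block, 31 active warps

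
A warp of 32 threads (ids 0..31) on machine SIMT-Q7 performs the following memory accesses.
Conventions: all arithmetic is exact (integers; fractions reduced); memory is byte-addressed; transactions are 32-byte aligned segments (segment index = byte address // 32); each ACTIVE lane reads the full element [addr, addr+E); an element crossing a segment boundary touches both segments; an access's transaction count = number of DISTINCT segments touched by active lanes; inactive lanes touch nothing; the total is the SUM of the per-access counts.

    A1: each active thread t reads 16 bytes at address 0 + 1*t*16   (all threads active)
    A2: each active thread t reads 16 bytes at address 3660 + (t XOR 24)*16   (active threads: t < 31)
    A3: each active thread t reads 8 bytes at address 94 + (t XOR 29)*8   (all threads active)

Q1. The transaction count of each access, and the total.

A1: 16 transactions
A2: 17 transactions
A3: 9 transactions

Answer: 16,17,9; total 42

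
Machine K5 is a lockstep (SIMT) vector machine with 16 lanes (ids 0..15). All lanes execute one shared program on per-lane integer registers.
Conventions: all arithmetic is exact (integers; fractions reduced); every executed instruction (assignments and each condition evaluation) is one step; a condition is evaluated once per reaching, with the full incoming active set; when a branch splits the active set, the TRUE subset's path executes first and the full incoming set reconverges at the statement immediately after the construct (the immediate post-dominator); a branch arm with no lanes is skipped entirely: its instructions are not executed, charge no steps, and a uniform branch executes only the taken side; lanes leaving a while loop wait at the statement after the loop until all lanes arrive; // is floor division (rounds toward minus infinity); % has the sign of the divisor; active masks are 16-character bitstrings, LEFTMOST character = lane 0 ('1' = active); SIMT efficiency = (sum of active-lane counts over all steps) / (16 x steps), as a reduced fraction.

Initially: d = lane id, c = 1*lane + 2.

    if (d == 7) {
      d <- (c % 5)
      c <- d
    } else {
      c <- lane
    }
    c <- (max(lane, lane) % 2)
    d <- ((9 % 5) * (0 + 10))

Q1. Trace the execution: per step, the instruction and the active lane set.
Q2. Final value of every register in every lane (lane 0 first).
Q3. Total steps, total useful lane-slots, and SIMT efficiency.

step 0: eval (d == 7)                1111111111111111
step 1: d <- (c % 5)                 0000000100000000
step 2: c <- d                       0000000100000000
step 3: c <- lane                    1111111011111111
step 4: c <- (max(lane, lane) % 2)   1111111111111111
step 5: d <- ((9 % 5) * (0 + 10))    1111111111111111

Answer: 6 steps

d: 40,40,40,40,40,40,40,40,40,40,40,40,40,40,40,40
c: 0,1,0,1,0,1,0,1,0,1,0,1,0,1,0,1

steps = 6; useful = 65; efficiency = 65/96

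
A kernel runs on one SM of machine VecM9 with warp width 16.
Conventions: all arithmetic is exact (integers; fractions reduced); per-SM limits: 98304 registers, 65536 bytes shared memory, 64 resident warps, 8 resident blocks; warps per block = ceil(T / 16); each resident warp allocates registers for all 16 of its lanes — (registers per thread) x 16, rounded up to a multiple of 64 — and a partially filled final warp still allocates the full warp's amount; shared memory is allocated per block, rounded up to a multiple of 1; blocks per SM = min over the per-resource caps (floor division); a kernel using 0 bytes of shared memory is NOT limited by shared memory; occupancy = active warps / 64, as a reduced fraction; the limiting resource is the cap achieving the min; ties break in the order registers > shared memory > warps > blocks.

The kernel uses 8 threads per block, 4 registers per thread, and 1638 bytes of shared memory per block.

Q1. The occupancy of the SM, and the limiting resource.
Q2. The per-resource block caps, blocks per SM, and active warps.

Answer: occupancy 1/8, limited by blocks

registers: 1536 blocks
shared memory: 40 blocks
warps: 64 blocks
blocks: 8 blocks

Answer: 8 blocks, 8 active warps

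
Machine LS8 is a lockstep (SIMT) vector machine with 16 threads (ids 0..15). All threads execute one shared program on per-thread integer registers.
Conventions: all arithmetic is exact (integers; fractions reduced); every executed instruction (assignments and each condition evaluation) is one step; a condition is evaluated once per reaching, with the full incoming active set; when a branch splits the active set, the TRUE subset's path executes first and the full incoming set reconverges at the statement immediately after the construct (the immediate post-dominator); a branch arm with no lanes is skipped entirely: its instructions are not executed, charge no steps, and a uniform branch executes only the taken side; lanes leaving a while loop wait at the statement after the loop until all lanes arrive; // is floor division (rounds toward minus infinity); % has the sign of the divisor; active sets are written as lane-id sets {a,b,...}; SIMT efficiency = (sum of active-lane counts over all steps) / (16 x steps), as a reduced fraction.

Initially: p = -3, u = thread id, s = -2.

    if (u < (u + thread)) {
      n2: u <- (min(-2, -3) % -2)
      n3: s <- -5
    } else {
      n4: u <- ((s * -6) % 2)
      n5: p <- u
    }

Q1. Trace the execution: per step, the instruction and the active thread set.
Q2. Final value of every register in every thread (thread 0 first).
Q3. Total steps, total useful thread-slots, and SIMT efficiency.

step 0: eval (u < (u + thread))      {0,1,2,3,4,5,6,7,8,9,10,11,12,13,14,15}
step 1: u <- (min(-2, -3) % -2)      {1,2,3,4,5,6,7,8,9,10,11,12,13,14,15}
step 2: s <- -5                      {1,2,3,4,5,6,7,8,9,10,11,12,13,14,15}
step 3: u <- ((s * -6) % 2)          {0}
step 4: p <- u                       {0}

Answer: 5 steps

p: 0,-3,-3,-3,-3,-3,-3,-3,-3,-3,-3,-3,-3,-3,-3,-3
u: 0,-1,-1,-1,-1,-1,-1,-1,-1,-1,-1,-1,-1,-1,-1,-1
s: -2,-5,-5,-5,-5,-5,-5,-5,-5,-5,-5,-5,-5,-5,-5,-5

steps = 5; useful = 48; efficiency = 48/80 = 3/5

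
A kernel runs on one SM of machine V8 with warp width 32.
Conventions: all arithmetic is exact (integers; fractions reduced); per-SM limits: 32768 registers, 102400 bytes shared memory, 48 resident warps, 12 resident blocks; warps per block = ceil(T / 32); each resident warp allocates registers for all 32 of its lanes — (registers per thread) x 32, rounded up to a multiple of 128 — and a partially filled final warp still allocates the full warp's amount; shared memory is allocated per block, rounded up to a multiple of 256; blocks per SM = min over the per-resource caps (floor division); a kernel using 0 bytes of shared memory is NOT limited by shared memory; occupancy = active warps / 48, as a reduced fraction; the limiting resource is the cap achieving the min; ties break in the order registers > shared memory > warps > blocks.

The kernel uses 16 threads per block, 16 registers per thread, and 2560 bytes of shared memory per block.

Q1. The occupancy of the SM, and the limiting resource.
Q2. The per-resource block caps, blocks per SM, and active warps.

Answer: occupancy 1/4, limited by blocks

registers: 64 blocks
shared memory: 40 blocks
warps: 48 blocks
blocks: 12 blocks

Answer: 12 blocks, 12 active warps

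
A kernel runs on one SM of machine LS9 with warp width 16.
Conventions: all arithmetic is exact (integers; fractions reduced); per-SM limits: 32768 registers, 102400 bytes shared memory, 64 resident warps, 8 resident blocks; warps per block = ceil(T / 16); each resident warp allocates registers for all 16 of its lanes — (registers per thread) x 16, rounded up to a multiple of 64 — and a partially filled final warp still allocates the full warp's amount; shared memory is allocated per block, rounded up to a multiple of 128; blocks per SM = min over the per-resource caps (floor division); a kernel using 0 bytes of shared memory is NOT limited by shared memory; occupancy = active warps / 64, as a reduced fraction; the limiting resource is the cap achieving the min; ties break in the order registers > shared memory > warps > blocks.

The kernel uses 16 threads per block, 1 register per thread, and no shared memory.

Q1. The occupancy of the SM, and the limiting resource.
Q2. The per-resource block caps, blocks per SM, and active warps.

Answer: occupancy 1/8, limited by blocks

registers: 512 blocks
shared memory: no limit (kernel uses none)
warps: 64 blocks
blocks: 8 blocks

Answer: 8 blocks, 8 active warps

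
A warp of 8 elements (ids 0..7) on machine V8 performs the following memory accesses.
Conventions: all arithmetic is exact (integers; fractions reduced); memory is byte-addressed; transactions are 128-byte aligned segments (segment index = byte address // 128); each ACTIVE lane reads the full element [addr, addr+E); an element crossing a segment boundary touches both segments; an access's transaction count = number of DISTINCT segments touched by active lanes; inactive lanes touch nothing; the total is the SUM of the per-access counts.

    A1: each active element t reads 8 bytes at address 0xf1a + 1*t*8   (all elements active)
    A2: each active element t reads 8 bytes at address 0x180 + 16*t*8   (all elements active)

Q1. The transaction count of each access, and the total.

A1: 1 transaction
A2: 8 transactions

Answer: 1,8; total 9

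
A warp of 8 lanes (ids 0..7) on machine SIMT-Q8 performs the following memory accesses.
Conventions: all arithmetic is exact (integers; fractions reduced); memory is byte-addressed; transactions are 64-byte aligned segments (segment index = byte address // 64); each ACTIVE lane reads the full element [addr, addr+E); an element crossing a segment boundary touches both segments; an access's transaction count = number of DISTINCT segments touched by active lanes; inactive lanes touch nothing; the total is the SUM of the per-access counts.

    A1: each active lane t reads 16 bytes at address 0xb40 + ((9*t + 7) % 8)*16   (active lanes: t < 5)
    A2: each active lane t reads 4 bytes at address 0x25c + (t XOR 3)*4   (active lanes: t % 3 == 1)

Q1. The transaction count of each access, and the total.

A1: 2 transactions
A2: 1 transaction

Answer: 2,1; total 3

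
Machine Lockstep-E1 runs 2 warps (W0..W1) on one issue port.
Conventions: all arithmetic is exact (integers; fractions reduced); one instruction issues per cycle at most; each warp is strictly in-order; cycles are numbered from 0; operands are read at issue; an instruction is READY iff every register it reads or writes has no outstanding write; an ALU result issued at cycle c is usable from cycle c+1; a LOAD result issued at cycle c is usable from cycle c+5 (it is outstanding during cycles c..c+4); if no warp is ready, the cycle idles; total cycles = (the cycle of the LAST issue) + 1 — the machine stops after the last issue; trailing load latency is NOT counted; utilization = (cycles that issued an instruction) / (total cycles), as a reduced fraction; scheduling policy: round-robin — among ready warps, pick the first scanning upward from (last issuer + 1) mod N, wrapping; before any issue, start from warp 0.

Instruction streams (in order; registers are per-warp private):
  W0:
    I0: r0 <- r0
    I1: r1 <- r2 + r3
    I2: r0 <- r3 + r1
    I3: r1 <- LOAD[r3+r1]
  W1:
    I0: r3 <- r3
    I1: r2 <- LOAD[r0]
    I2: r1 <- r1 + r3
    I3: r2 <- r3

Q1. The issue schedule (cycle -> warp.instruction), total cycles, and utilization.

cycle 0: W0.I0
cycle 1: W1.I0
cycle 2: W0.I1
cycle 3: W1.I1
cycle 4: W0.I2
cycle 5: W1.I2
cycle 6: W0.I3
cycle 7: idle
cycle 8: W1.I3

Answer: 9 cycles, utilization 8/9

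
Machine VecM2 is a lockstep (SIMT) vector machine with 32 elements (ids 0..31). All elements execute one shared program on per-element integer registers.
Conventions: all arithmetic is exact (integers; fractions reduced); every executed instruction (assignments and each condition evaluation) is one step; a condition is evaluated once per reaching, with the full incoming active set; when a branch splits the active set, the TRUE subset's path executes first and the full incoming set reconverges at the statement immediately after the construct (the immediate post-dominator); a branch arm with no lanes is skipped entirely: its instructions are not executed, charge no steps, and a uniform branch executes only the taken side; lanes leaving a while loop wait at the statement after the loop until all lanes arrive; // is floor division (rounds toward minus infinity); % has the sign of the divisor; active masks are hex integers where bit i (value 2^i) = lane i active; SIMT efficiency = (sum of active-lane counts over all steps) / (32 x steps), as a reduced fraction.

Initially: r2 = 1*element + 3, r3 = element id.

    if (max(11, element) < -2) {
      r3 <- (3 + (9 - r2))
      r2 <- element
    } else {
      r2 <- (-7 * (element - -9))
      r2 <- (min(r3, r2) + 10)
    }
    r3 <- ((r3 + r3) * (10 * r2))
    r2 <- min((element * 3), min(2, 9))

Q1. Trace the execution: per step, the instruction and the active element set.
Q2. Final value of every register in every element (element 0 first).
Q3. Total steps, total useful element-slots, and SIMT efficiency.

step 0: eval (max(11, element) < -2) 0xffffffff
step 1: r2 <- (-7 * (element - -9))  0xffffffff
step 2: r2 <- (min(r3, r2) + 10)     0xffffffff
step 3: r3 <- ((r3 + r3) * (10 * r2)) 0xffffffff
step 4: r2 <- min((element * 3), min(2, 9)) 0xffffffff

Answer: 5 steps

r2: 0,2,2,2,2,2,2,2,2,2,2,2,2,2,2,2,2,2,2,2,2,2,2,2,2,2,2,2,2,2,2,2
r3: 0,-1200,-2680,-4440,-6480,-8800,-11400,-14280,-17440,-20880,-24600,-28600,-32880,-37440,-42280,-47400,-52800,-58480,-64440,-70680,-77200,-84000,-91080,-98440,-106080,-114000,-122200,-130680,-139440,-148480,-157800,-167400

steps = 5; useful = 160; efficiency = 160/160 = 1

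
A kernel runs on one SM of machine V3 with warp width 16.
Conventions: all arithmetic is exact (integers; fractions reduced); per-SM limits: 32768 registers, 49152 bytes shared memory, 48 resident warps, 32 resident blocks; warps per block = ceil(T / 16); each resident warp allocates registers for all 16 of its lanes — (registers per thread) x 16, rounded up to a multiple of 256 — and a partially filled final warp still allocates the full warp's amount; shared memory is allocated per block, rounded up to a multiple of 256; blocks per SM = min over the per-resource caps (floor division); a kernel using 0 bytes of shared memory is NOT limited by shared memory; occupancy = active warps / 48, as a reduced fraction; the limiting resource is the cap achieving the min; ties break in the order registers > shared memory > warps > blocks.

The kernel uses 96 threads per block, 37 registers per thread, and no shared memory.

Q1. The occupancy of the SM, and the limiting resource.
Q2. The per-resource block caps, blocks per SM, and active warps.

Answer: occupancy 7/8, limited by registers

registers: 7 blocks
shared memory: no limit (kernel uses none)
warps: 8 blocks
blocks: 32 blocks

Answer: 7 blocks, 42 active warps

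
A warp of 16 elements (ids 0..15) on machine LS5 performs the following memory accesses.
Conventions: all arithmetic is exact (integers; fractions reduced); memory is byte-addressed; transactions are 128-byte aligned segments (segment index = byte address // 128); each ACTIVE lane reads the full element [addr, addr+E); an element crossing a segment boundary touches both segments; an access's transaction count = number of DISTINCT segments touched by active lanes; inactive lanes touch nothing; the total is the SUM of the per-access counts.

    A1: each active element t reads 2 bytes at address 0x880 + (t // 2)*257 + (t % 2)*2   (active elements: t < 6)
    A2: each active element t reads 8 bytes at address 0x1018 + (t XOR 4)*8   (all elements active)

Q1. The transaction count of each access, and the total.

A1: 3 transactions
A2: 2 transactions

Answer: 3,2; total 5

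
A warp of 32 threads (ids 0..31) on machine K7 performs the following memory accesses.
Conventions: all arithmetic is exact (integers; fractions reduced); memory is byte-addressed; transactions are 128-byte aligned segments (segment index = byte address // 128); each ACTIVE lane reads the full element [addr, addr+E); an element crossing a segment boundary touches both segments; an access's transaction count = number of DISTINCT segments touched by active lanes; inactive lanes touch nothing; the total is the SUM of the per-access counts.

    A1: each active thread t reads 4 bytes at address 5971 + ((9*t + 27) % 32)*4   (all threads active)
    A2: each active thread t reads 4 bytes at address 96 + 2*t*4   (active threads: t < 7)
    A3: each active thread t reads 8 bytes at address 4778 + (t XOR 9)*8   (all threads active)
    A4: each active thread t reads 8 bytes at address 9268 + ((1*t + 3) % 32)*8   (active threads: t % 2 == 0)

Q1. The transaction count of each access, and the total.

A1: 2 transactions
A2: 2 transactions
A3: 3 transactions
A4: 3 transactions

Answer: 2,2,3,3; total 10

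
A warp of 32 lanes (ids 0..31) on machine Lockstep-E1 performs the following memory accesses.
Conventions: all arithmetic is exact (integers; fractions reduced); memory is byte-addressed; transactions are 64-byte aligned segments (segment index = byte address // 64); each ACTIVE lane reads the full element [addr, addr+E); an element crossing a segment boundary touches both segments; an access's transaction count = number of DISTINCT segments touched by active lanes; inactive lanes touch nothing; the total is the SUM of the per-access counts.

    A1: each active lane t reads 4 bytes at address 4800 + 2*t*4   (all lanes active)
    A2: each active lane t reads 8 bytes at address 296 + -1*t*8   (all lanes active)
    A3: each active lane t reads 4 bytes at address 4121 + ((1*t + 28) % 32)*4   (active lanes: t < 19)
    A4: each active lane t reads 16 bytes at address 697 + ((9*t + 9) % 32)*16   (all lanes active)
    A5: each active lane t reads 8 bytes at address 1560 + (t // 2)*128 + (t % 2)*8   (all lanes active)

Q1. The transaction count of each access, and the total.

A1: 4 transactions
A2: 5 transactions
A3: 3 transactions
A4: 9 transactions
A5: 16 transactions

Answer: 4,5,3,9,16; total 37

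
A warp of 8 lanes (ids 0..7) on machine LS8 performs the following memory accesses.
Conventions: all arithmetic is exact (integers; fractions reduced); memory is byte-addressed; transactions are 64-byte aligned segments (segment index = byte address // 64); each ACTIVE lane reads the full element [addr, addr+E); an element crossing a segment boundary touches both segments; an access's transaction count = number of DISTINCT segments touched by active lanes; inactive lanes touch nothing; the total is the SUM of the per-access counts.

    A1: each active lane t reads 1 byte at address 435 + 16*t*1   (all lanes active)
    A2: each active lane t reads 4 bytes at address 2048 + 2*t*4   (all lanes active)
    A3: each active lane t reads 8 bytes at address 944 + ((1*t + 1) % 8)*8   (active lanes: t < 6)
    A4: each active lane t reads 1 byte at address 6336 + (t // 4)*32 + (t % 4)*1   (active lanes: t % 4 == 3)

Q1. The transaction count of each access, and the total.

A1: 3 transactions
A2: 1 transaction
A3: 2 transactions
A4: 1 transaction

Answer: 3,1,2,1; total 7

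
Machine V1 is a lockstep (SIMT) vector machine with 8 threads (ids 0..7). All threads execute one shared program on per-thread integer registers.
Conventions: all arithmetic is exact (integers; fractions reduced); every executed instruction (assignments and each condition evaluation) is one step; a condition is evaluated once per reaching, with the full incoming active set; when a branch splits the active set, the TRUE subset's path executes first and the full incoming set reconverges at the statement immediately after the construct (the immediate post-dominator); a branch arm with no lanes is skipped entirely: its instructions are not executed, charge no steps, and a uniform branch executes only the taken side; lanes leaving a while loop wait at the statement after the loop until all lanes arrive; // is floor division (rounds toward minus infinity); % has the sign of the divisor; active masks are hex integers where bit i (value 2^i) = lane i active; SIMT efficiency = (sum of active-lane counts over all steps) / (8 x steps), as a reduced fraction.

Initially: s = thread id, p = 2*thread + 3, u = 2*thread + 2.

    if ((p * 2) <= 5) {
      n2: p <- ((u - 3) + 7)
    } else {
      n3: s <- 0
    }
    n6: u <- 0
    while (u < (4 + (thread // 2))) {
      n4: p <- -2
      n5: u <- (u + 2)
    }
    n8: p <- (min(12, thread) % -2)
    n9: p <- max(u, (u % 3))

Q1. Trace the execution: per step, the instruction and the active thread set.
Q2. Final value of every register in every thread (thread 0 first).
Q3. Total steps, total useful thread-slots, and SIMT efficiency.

step 0: eval ((p * 2) <= 5)          0xff
step 1: s <- 0                       0xff
step 2: u <- 0                       0xff
step 3: eval (u < (4 + (thread // 2))) 0xff
step 4: p <- -2                      0xff
step 5: u <- (u + 2)                 0xff
step 6: eval (u < (4 + (thread // 2))) 0xff
step 7: p <- -2                      0xff
step 8: u <- (u + 2)                 0xff
step 9: eval (u < (4 + (thread // 2))) 0xff
step 10: p <- -2                      0xfc
step 11: u <- (u + 2)                 0xfc
step 12: eval (u < (4 + (thread // 2))) 0xfc
step 13: p <- -2                      0xc0
step 14: u <- (u + 2)                 0xc0
step 15: eval (u < (4 + (thread // 2))) 0xc0
step 16: p <- (min(12, thread) % -2)  0xff
step 17: p <- max(u, (u % 3))         0xff

Answer: 18 steps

s: 0,0,0,0,0,0,0,0
p: 4,4,6,6,6,6,8,8
u: 4,4,6,6,6,6,8,8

steps = 18; useful = 120; efficiency = 120/144 = 5/6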